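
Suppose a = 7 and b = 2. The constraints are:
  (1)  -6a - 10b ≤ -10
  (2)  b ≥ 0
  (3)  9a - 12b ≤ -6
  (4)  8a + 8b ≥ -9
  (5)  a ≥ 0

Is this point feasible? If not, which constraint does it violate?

Constraint (3): 9a - 12b = 39, which is not ≤ -6. All other constraints are satisfied.

not feasible — violates (3)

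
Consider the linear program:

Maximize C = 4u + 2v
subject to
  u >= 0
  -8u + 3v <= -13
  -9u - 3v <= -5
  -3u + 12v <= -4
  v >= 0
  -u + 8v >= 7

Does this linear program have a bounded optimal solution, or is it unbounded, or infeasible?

unbounded

From the feasible point (29/3, 25/12), moving in the direction (8, 1) keeps every constraint satisfied while C increases without bound.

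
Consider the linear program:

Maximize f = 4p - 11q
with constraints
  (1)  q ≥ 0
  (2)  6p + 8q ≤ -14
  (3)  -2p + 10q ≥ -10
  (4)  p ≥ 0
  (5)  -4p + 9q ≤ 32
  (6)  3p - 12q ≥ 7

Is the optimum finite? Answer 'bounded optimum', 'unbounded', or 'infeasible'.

The boundaries q = 0 and -2p + 10q = -10 meet at (5, 0), but that point violates 6p + 8q ≤ -14. Every candidate vertex is excluded by some other constraint, so the feasible region is empty.

infeasible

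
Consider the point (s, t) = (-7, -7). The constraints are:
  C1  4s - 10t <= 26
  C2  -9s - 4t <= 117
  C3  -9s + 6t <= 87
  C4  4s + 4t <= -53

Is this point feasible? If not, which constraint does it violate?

Constraint C1: 4s - 10t = 42, which is not ≤ 26. All other constraints are satisfied.

not feasible — violates C1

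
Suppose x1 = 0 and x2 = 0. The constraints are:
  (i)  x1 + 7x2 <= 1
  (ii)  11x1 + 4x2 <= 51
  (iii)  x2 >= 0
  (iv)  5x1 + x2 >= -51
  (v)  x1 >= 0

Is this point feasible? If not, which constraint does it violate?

(i): 0 ≤ 1 ✓
(ii): 0 ≤ 51 ✓
(iii): 0 ≥ 0 ✓
(iv): 0 ≥ -51 ✓
(v): 0 ≥ 0 ✓

feasible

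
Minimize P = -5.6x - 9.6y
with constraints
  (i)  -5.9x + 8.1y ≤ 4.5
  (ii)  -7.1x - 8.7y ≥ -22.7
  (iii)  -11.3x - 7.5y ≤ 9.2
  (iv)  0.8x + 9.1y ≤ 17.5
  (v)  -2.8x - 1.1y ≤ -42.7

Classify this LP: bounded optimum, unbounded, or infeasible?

Corner points and P = -5.6x - 9.6y:
  (34652/1655, -23961/1655) → P = 179872/8275
  (33037/857, -50827/857) → P = 302932/857
The feasible region has finitely many vertices and no improving ray; the minimum is 179872/8275 at (34652/1655, -23961/1655).

bounded optimum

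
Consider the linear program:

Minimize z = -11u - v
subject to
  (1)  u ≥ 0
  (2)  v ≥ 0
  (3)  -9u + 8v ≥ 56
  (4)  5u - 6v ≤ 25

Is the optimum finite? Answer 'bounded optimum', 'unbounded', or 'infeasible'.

unbounded

From the feasible point (0, 7), moving in the direction (0, 1) keeps every constraint satisfied while z decreases without bound.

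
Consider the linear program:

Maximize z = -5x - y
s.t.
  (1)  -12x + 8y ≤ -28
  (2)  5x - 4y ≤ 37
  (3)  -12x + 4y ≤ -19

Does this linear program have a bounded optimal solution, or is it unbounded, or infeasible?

Corner points and z = -5x - y:
  (5/6, -9/4) → z = -23/12
  (-18/7, -349/28) → z = 709/28
The feasible region has finitely many vertices and no improving ray; the maximum is 709/28 at (-18/7, -349/28).

bounded optimum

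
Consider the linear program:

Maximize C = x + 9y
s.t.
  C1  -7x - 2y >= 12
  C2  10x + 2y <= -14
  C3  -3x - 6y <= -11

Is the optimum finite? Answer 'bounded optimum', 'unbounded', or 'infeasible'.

unbounded

From the feasible point (-47/18, 113/36), moving in the direction (-2, 7) keeps every constraint satisfied while C increases without bound.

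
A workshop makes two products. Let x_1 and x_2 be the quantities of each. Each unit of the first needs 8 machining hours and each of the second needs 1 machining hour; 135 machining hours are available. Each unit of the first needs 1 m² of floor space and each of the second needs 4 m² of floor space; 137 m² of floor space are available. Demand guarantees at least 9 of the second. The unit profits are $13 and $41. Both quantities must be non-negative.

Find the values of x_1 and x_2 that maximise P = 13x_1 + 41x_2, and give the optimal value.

x_1 = 13, x_2 = 31, maximum P = 1440

Extreme points and P = 13x_1 + 41x_2:
  (0, 137/4) → P = 5617/4
  (0, 9) → P = 369
  (13, 31) → P = 1440
  (63/4, 9) → P = 2295/4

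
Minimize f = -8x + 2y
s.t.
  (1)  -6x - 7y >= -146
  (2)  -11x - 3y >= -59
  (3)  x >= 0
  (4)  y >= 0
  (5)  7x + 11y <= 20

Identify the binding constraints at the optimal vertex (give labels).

(4) and (5)

Feasible corners and f = -8x + 2y:
  (0, 0) → f = 0
  (0, 20/11) → f = 40/11
  (20/7, 0) → f = -160/7

The minimum is at (20/7, 0). Substituting into each constraint, equality holds for (4) and (5); the remaining constraints have slack.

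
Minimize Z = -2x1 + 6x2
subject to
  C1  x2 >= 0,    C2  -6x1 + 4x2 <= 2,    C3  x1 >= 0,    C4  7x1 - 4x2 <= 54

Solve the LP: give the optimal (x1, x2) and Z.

Feasible corners and Z = -2x1 + 6x2:
  (0, 0) → Z = 0
  (54/7, 0) → Z = -108/7
  (0, 1/2) → Z = 3
  (56, 169/2) → Z = 395

The optimum lies where x2 = 0 and 7x1 - 4x2 = 54.
Solving simultaneously gives x1 = 54/7, x2 = 0.

x1 = 54/7, x2 = 0, minimum Z = -108/7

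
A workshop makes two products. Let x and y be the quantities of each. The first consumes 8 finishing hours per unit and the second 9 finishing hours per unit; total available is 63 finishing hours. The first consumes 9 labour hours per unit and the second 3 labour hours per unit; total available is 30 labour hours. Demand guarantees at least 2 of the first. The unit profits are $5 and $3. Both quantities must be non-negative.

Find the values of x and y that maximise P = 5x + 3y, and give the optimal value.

x = 2, y = 4, maximum P = 22

The binding constraints are 9x + 3y = 30 and x = 2.
Solving simultaneously gives x = 2, y = 4.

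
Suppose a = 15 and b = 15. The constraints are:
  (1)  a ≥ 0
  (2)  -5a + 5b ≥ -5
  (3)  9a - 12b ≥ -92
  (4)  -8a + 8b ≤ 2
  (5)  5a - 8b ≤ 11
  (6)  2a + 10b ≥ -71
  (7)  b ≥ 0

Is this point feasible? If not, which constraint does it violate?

feasible

(1): 15 ≥ 0 ✓
(2): 0 ≥ -5 ✓
(3): -45 ≥ -92 ✓
(4): 0 ≤ 2 ✓
(5): -45 ≤ 11 ✓
(6): 180 ≥ -71 ✓
(7): 15 ≥ 0 ✓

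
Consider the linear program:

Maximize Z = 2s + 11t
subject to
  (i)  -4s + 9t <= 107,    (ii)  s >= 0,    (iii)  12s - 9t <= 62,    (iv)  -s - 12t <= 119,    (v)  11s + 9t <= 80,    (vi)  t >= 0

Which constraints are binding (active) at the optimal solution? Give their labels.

(ii) and (v)

Feasible corners and Z = 2s + 11t:
  (0, 80/9) → Z = 880/9
  (0, 0) → Z = 0
  (142/23, 278/207) → Z = 5614/207
  (31/6, 0) → Z = 31/3

The maximum is at (0, 80/9). Substituting into each constraint, equality holds for (ii) and (v); the remaining constraints have slack.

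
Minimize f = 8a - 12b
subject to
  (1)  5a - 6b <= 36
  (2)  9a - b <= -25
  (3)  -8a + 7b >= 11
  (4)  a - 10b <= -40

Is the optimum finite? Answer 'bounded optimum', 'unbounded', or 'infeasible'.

From the feasible point (-210/89, 335/89), moving in the direction (-10, -1) keeps every constraint satisfied while f decreases without bound.

unbounded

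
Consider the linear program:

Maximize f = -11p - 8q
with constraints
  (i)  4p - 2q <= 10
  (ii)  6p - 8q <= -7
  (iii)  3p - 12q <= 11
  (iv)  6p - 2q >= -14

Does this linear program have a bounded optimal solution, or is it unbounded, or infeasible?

Extreme points and f = -11p - 8q:
  (47/10, 22/5) → f = -869/10
  (-49/18, -7/6) → f = 707/18
The feasible region has finitely many vertices and no improving ray; the maximum is 707/18 at (-49/18, -7/6).

bounded optimum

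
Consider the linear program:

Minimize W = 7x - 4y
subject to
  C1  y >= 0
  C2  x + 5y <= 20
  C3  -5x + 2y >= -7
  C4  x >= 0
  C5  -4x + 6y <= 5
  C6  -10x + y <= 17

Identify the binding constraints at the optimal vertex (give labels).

C4 and C5

Vertices and W = 7x - 4y:
  (7/5, 0) → W = 49/5
  (0, 0) → W = 0
  (26/11, 53/22) → W = 76/11
  (0, 5/6) → W = -10/3

The minimum is at (0, 5/6). Substituting into each constraint, equality holds for C4 and C5; the remaining constraints have slack.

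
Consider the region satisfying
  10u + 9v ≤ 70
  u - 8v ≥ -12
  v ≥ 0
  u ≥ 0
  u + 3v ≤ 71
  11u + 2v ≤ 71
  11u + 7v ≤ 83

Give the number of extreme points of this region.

5

Of the 21 pairwise boundary intersections, those satisfying every inequality are:
  (452/89, 190/89)
  (499/79, 60/79)
  (0, 3/2)
  (0, 0)
  (71/11, 0)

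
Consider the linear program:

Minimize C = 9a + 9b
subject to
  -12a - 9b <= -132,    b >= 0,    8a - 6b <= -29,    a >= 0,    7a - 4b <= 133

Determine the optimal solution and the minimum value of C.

a = 59/16, b = 39/4, minimum C = 1935/16

Extreme points and C = 9a + 9b:
  (59/16, 39/4) → C = 1935/16
  (0, 44/3) → C = 132
  (457/5, 1267/10) → C = 19629/10
The feasible region is unbounded (it extends along (0, 1), (4, 7)), but C strictly increases along every unbounded feasible direction, so there is no improving ray and the minimum is attained at a vertex.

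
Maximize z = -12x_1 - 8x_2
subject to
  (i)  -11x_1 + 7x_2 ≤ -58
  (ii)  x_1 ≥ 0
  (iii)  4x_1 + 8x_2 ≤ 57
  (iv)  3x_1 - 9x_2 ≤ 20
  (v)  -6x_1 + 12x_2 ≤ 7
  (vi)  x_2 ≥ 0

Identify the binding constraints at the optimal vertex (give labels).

(i) and (vi)

Corner points and z = -12x_1 - 8x_2:
  (863/116, 395/116) → z = -3379/29
  (58/11, 0) → z = -696/11
  (673/60, 91/60) → z = -2201/15
  (20/3, 0) → z = -80

The maximum is at (58/11, 0). Substituting into each constraint, equality holds for (i) and (vi); the remaining constraints have slack.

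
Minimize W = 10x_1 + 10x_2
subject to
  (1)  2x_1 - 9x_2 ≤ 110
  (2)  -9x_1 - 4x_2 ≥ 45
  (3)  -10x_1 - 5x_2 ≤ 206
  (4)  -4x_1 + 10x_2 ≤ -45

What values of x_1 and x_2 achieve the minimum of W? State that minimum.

The optimum lies where 2x_1 - 9x_2 = 110 and -10x_1 - 5x_2 = 206.
Solving simultaneously gives x_1 = -326/25, x_2 = -378/25.

x_1 = -326/25, x_2 = -378/25, minimum W = -1408/5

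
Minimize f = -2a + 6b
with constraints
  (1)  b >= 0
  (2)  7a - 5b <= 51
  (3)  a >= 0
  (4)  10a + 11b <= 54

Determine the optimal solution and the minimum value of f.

Corner points and f = -2a + 6b:
  (0, 0) → f = 0
  (27/5, 0) → f = -54/5
  (0, 54/11) → f = 324/11

At the optimal vertex, b = 0 and 10a + 11b = 54.
Solving simultaneously gives a = 27/5, b = 0.

a = 27/5, b = 0, minimum f = -54/5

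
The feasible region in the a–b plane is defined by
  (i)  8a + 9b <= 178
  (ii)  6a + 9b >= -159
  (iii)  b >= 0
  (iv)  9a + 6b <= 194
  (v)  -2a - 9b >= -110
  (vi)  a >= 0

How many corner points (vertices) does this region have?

5

The feasible vertices (each the meet of two boundaries and inside every other half-plane) are:
  (226/11, 50/33)
  (34/3, 262/27)
  (194/9, 0)
  (0, 0)
  (0, 110/9)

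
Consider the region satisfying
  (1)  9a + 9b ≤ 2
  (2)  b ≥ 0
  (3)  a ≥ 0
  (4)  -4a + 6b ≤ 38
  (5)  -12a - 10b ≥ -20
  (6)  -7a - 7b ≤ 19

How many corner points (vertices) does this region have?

3

Of the 14 pairwise boundary intersections, those satisfying every inequality are:
  (2/9, 0)
  (0, 2/9)
  (0, 0)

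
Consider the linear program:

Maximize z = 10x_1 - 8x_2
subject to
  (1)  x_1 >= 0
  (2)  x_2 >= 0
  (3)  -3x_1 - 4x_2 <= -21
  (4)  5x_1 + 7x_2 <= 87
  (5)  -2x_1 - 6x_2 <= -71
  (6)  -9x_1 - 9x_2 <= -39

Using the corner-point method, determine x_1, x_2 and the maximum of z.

Vertices and z = 10x_1 - 8x_2:
  (0, 87/7) → z = -696/7
  (0, 71/6) → z = -284/3
  (25/16, 181/16) → z = -599/8

At the optimal vertex, 5x_1 + 7x_2 = 87 and -2x_1 - 6x_2 = -71.
Solving simultaneously gives x_1 = 25/16, x_2 = 181/16.

x_1 = 25/16, x_2 = 181/16, maximum z = -599/8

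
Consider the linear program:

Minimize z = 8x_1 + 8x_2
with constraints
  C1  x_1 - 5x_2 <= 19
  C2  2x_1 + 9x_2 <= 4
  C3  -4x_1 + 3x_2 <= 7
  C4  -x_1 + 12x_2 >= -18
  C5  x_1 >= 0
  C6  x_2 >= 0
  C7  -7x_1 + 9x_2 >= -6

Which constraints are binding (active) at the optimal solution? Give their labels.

C5 and C6

Feasible corners and z = 8x_1 + 8x_2:
  (0, 4/9) → z = 32/9
  (10/9, 16/81) → z = 848/81
  (0, 0) → z = 0
  (6/7, 0) → z = 48/7

The minimum is at (0, 0). Substituting into each constraint, equality holds for C5 and C6; the remaining constraints have slack.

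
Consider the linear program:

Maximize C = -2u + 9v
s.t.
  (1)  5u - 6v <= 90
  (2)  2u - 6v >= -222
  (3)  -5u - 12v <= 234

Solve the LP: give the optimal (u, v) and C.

u = 104, v = 215/3, maximum C = 437

Extreme points and C = -2u + 9v:
  (104, 215/3) → C = 437
  (-18/5, -18) → C = -774/5
  (-226/3, 107/9) → C = 773/3

At the optimal vertex, 5u - 6v = 90 and 2u - 6v = -222.
Solving simultaneously gives u = 104, v = 215/3.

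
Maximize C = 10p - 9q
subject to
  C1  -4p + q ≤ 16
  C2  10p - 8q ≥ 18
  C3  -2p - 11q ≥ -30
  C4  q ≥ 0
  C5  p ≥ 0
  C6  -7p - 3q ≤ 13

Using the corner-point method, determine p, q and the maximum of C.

Corner points and C = 10p - 9q:
  (73/21, 44/21) → C = 334/21
  (9/5, 0) → C = 18
  (15, 0) → C = 150

p = 15, q = 0, maximum C = 150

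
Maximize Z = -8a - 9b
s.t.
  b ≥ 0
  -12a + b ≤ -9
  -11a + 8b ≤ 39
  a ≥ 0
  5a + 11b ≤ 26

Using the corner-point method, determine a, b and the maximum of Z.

Vertices and Z = -8a - 9b:
  (3/4, 0) → Z = -6
  (26/5, 0) → Z = -208/5
  (125/137, 267/137) → Z = -3403/137

a = 3/4, b = 0, maximum Z = -6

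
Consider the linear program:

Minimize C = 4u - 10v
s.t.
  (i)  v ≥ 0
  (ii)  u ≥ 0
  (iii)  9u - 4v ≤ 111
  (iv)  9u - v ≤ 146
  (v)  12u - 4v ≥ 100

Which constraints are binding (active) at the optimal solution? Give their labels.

Feasible corners and C = 4u - 10v:
  (37/3, 0) → C = 148/3
  (25/3, 0) → C = 100/3
  (473/27, 35/3) → C = -1258/27
  (121/6, 71/2) → C = -823/3

The minimum is at (121/6, 71/2). Substituting into each constraint, equality holds for (iv) and (v); the remaining constraints have slack.

(iv) and (v)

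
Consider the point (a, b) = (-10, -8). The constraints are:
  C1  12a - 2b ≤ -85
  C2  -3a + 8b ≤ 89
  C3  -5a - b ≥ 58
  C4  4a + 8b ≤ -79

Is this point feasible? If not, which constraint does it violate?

C1: -104 ≤ -85 ✓
C2: -34 ≤ 89 ✓
C3: 58 ≥ 58 ✓
C4: -104 ≤ -79 ✓

feasible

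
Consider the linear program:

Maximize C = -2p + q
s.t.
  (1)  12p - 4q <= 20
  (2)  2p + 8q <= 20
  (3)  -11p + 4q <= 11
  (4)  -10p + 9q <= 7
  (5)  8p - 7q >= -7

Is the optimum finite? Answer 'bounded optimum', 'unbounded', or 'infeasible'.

bounded optimum

Extreme points and C = -2p + q:
  (30/13, 25/13) → C = -35/13
  (62/49, 107/49) → C = -17/49
  (-71/59, -33/59) → C = 109/59
The feasible region has finitely many vertices and no improving ray; the maximum is 109/59 at (-71/59, -33/59).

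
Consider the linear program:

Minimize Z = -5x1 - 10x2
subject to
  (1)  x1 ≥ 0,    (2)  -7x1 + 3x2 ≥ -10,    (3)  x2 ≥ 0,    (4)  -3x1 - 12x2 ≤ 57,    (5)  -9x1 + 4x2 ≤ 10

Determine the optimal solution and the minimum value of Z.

x1 = 70, x2 = 160, minimum Z = -1950

At the optimal vertex, -7x1 + 3x2 = -10 and -9x1 + 4x2 = 10.
Solving simultaneously gives x1 = 70, x2 = 160.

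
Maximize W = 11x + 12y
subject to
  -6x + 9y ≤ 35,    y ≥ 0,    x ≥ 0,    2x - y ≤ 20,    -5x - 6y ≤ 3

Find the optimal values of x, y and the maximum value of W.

Vertices and W = 11x + 12y:
  (0, 35/9) → W = 140/3
  (215/12, 95/6) → W = 4645/12
  (0, 0) → W = 0
  (10, 0) → W = 110

x = 215/12, y = 95/6, maximum W = 4645/12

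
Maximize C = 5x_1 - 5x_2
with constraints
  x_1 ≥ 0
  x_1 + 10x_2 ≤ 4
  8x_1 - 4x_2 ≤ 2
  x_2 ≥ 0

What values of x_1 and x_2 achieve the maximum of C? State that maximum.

Extreme points and C = 5x_1 - 5x_2:
  (0, 2/5) → C = -2
  (0, 0) → C = 0
  (3/7, 5/14) → C = 5/14
  (1/4, 0) → C = 5/4

x_1 = 1/4, x_2 = 0, maximum C = 5/4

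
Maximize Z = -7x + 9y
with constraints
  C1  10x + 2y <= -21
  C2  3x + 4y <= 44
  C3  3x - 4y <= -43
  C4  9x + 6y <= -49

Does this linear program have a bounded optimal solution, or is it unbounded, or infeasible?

From the feasible point (-230/9, 181/6), moving in the direction (-4, -3) keeps every constraint satisfied while Z increases without bound.

unbounded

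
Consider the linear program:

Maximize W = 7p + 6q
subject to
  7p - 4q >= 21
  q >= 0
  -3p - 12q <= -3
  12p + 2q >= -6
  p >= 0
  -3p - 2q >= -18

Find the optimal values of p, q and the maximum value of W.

p = 57/13, q = 63/26, maximum W = 588/13

Vertices and W = 7p + 6q:
  (3, 0) → W = 21
  (57/13, 63/26) → W = 588/13
  (6, 0) → W = 42

At the optimal vertex, 7p - 4q = 21 and -3p - 2q = -18.
Solving simultaneously gives p = 57/13, q = 63/26.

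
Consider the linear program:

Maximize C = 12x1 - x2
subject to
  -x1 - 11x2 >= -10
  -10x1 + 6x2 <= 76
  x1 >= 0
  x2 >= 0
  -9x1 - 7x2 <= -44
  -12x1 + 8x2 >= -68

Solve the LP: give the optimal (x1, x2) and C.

Feasible corners and C = 12x1 - x2:
  (9/2, 1/2) → C = 107/2
  (207/35, 13/35) → C = 353/5
  (44/9, 0) → C = 176/3
  (17/3, 0) → C = 68

At the optimal vertex, -x1 - 11x2 = -10 and -12x1 + 8x2 = -68.
Solving simultaneously gives x1 = 207/35, x2 = 13/35.

x1 = 207/35, x2 = 13/35, maximum C = 353/5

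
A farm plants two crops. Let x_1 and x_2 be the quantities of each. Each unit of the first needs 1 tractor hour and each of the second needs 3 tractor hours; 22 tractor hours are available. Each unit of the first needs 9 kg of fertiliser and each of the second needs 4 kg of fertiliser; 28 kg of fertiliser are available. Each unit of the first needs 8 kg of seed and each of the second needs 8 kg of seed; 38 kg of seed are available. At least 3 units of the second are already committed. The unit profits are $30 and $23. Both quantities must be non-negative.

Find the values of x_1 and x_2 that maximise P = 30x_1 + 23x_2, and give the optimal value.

x_1 = 7/4, x_2 = 3, maximum P = 243/2

Feasible corners and P = 30x_1 + 23x_2:
  (0, 19/4) → P = 437/4
  (0, 3) → P = 69
  (7/4, 3) → P = 243/2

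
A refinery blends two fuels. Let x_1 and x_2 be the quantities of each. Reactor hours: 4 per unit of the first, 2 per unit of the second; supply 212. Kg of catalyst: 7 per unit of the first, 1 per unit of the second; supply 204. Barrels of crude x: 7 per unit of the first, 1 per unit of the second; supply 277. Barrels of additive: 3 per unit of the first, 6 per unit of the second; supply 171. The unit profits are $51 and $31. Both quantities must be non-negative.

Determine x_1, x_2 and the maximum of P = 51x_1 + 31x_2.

x_1 = 27, x_2 = 15, maximum P = 1842

Corner points and P = 51x_1 + 31x_2:
  (0, 0) → P = 0
  (0, 57/2) → P = 1767/2
  (204/7, 0) → P = 10404/7
  (27, 15) → P = 1842

The optimum lies where 7x_1 + x_2 = 204 and 3x_1 + 6x_2 = 171.
Solving simultaneously gives x_1 = 27, x_2 = 15.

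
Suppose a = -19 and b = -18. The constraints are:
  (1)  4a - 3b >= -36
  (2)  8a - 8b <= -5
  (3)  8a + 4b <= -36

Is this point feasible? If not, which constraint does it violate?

(1): -22 ≥ -36 ✓
(2): -8 ≤ -5 ✓
(3): -224 ≤ -36 ✓

feasible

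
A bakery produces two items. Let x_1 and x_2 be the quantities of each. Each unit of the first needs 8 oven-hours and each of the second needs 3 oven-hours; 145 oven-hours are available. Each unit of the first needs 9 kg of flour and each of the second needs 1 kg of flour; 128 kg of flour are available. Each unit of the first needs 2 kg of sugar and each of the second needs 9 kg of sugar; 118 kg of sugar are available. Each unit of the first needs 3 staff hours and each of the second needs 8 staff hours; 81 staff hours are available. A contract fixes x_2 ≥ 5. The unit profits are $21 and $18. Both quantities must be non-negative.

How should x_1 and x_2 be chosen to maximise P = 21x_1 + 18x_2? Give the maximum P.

Extreme points and P = 21x_1 + 18x_2:
  (0, 81/8) → P = 729/4
  (0, 5) → P = 90
  (41/3, 5) → P = 377

The optimum lies where 9x_1 + x_2 = 128 and 3x_1 + 8x_2 = 81.
Solving simultaneously gives x_1 = 41/3, x_2 = 5.

x_1 = 41/3, x_2 = 5, maximum P = 377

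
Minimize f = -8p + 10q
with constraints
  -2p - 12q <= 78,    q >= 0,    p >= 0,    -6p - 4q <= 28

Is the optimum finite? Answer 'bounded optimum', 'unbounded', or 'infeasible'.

unbounded

From the feasible point (0, 0), moving in the direction (1, 0) keeps every constraint satisfied while f decreases without bound.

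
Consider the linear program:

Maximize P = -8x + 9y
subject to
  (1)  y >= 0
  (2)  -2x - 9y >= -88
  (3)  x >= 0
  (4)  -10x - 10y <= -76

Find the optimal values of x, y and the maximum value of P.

x = 0, y = 88/9, maximum P = 88

Vertices and P = -8x + 9y:
  (44, 0) → P = -352
  (38/5, 0) → P = -304/5
  (0, 88/9) → P = 88
  (0, 38/5) → P = 342/5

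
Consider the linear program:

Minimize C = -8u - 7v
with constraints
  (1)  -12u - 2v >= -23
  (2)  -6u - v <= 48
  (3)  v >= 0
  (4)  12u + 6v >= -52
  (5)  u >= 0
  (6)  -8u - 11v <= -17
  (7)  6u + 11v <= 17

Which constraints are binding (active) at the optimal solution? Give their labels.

(1) and (7)

Vertices and C = -8u - 7v:
  (219/116, 5/29) → C = -473/29
  (73/40, 11/20) → C = -369/20
  (0, 17/11) → C = -119/11

The minimum is at (73/40, 11/20). Substituting into each constraint, equality holds for (1) and (7); the remaining constraints have slack.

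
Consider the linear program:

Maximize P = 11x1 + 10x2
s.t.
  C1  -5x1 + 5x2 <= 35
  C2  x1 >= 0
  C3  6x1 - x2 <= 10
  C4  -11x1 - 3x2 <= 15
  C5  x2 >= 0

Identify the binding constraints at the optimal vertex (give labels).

Feasible corners and P = 11x1 + 10x2:
  (0, 7) → P = 70
  (17/5, 52/5) → P = 707/5
  (0, 0) → P = 0
  (5/3, 0) → P = 55/3

The maximum is at (17/5, 52/5). Substituting into each constraint, equality holds for C1 and C3; the remaining constraints have slack.

C1 and C3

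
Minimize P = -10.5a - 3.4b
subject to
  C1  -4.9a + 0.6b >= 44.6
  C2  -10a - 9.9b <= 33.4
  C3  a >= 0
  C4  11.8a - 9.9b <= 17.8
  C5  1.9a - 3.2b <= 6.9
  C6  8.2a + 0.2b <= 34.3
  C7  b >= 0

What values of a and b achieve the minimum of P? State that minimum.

a = 0, b = 171.5, minimum P = -583.1

Feasible corners and P = -10.5a - 3.4b:
  (0, 223/3) → P = -3791/15
  (583/295, 53379/590) → P = -484329/1475
  (0, 343/2) → P = -5831/10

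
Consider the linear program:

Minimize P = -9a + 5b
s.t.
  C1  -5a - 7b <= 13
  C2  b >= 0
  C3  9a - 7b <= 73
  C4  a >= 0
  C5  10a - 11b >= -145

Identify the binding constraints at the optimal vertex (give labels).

C3 and C5

Extreme points and P = -9a + 5b:
  (73/9, 0) → P = -73
  (0, 0) → P = 0
  (1818/29, 2035/29) → P = -6187/29
  (0, 145/11) → P = 725/11

The minimum is at (1818/29, 2035/29). Substituting into each constraint, equality holds for C3 and C5; the remaining constraints have slack.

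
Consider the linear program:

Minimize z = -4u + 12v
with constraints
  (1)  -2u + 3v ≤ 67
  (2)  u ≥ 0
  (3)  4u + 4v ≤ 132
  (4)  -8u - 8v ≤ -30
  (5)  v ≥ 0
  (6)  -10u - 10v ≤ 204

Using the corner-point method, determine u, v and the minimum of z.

u = 33, v = 0, minimum z = -132

Feasible corners and z = -4u + 12v:
  (0, 67/3) → z = 268
  (32/5, 133/5) → z = 1468/5
  (0, 15/4) → z = 45
  (33, 0) → z = -132
  (15/4, 0) → z = -15

The binding constraints are 4u + 4v = 132 and v = 0.
Solving simultaneously gives u = 33, v = 0.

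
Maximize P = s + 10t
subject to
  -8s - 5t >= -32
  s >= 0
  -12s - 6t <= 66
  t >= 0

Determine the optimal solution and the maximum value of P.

s = 0, t = 32/5, maximum P = 64

Corner points and P = s + 10t:
  (0, 32/5) → P = 64
  (4, 0) → P = 4
  (0, 0) → P = 0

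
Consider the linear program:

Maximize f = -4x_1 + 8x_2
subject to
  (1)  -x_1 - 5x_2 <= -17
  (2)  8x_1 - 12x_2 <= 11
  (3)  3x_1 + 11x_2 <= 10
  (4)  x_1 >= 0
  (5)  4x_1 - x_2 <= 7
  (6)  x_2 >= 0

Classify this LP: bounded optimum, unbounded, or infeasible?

The boundaries -x_1 - 5x_2 = -17 and 3x_1 + 11x_2 = 10 meet at (-137/4, 41/4), but that point violates x_1 ≥ 0. Every candidate vertex is excluded by some other constraint, so the feasible region is empty.

infeasible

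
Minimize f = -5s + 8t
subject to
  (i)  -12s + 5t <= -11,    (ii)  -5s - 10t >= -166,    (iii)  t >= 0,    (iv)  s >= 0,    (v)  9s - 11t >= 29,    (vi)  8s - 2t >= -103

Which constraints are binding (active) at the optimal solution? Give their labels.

Feasible corners and f = -5s + 8t:
  (166/5, 0) → f = -166
  (2116/145, 1349/145) → f = 212/145
  (29/9, 0) → f = -145/9

The minimum is at (166/5, 0). Substituting into each constraint, equality holds for (ii) and (iii); the remaining constraints have slack.

(ii) and (iii)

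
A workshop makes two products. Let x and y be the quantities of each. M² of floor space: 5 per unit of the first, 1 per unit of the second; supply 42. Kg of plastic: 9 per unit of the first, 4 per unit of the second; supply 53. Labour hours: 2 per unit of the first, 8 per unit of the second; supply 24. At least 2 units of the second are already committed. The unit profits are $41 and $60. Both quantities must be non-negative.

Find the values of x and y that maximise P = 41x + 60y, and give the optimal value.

x = 4, y = 2, maximum P = 284

Feasible corners and P = 41x + 60y:
  (0, 3) → P = 180
  (0, 2) → P = 120
  (4, 2) → P = 284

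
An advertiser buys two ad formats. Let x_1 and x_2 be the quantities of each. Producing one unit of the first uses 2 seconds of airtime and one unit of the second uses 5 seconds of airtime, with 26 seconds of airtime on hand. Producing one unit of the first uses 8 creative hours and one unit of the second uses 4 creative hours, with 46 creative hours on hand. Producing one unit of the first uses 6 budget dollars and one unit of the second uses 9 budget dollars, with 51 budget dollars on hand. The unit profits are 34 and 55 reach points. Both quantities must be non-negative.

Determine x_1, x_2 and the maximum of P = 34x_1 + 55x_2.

Vertices and P = 34x_1 + 55x_2:
  (0, 0) → P = 0
  (0, 26/5) → P = 286
  (23/4, 0) → P = 391/2
  (7/4, 9/2) → P = 307
  (35/8, 11/4) → P = 300

The optimum lies where 2x_1 + 5x_2 = 26 and 6x_1 + 9x_2 = 51.
Solving simultaneously gives x_1 = 7/4, x_2 = 9/2.

x_1 = 7/4, x_2 = 9/2, maximum P = 307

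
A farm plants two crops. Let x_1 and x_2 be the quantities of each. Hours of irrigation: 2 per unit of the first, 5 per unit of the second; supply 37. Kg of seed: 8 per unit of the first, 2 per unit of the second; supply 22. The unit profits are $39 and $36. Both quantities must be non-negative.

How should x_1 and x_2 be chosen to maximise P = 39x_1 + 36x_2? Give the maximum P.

x_1 = 1, x_2 = 7, maximum P = 291

Extreme points and P = 39x_1 + 36x_2:
  (0, 0) → P = 0
  (0, 37/5) → P = 1332/5
  (11/4, 0) → P = 429/4
  (1, 7) → P = 291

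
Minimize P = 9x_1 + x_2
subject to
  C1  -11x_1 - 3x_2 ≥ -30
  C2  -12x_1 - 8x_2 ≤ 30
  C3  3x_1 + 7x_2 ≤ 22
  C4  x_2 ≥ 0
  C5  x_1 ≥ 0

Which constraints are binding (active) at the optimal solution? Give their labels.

C4 and C5

Extreme points and P = 9x_1 + x_2:
  (36/17, 38/17) → P = 362/17
  (30/11, 0) → P = 270/11
  (0, 22/7) → P = 22/7
  (0, 0) → P = 0

The minimum is at (0, 0). Substituting into each constraint, equality holds for C4 and C5; the remaining constraints have slack.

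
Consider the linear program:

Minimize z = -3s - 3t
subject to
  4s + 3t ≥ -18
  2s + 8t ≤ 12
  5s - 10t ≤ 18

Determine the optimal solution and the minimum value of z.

Corner points and z = -3s - 3t:
  (-90/13, 42/13) → z = 144/13
  (-126/55, -162/55) → z = 864/55
  (22/5, 2/5) → z = -72/5

s = 22/5, t = 2/5, minimum z = -72/5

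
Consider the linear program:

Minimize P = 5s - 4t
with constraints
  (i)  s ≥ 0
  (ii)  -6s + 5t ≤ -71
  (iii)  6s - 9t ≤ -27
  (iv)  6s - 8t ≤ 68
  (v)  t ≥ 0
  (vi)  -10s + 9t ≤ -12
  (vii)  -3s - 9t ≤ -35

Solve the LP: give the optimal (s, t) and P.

Feasible corners and P = 5s - 4t:
  (129/4, 49/2) → P = 253/4
  (579/4, 319/2) → P = 343/4
  (138, 95) → P = 310
The feasible region is unbounded (it extends along (9, 10), (4, 3)), but P strictly increases along every unbounded feasible direction, so there is no improving ray and the minimum is attained at a vertex.

The optimum lies where -6s + 5t = -71 and 6s - 9t = -27.
Solving simultaneously gives s = 129/4, t = 49/2.

s = 129/4, t = 49/2, minimum P = 253/4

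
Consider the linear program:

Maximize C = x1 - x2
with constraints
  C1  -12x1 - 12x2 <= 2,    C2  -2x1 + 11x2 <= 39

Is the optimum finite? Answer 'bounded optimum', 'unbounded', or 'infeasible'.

unbounded

From the feasible point (-245/78, 116/39), moving in the direction (12, -12) keeps every constraint satisfied while C increases without bound.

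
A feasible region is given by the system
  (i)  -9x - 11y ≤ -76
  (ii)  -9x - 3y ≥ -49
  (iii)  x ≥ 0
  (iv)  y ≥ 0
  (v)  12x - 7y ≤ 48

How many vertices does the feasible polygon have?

3

Intersecting each pair of boundary lines and keeping only the points that satisfy every inequality leaves:
  (311/72, 27/8)
  (0, 76/11)
  (0, 49/3)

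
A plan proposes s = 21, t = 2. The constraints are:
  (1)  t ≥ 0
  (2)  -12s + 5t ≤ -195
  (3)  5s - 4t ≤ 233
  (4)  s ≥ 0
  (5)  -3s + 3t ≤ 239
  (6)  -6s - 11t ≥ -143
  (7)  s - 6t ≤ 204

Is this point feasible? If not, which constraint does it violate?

not feasible — violates (6)

Constraint (6): -6s - 11t = -148, which is not ≥ -143. All other constraints are satisfied.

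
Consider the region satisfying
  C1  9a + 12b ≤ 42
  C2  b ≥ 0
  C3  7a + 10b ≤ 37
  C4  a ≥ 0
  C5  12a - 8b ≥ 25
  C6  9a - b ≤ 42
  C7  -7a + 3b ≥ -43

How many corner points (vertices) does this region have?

3

The feasible vertices (each the meet of two boundaries and inside every other half-plane) are:
  (14/3, 0)
  (53/18, 31/24)
  (25/12, 0)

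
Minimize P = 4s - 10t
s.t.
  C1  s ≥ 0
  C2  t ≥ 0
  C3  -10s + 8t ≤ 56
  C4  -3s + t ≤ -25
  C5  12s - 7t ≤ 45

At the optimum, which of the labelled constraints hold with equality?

C3 and C5

Extreme points and P = 4s - 10t:
  (128/7, 209/7) → P = -1578/7
  (376/13, 561/13) → P = -4106/13
  (130/9, 55/3) → P = -1130/9

The minimum is at (376/13, 561/13). Substituting into each constraint, equality holds for C3 and C5; the remaining constraints have slack.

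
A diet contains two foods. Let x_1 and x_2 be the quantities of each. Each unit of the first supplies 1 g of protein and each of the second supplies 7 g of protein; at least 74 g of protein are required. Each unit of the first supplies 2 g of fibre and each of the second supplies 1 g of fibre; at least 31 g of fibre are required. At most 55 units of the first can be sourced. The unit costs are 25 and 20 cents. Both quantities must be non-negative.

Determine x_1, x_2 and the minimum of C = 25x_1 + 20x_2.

x_1 = 11, x_2 = 9, minimum C = 455

Extreme points and C = 25x_1 + 20x_2:
  (0, 31) → C = 620
  (11, 9) → C = 455
  (55, 19/7) → C = 10005/7
The feasible region is unbounded (it extends along (0, 1)), but C strictly increases along every unbounded feasible direction, so there is no improving ray and the minimum is attained at a vertex.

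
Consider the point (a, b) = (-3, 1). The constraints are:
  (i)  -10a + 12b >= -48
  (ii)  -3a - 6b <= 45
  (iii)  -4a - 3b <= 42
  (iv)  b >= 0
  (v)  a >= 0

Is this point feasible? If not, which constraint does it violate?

not feasible — violates (v)

Constraint (v): a = -3, which is not ≥ 0. All other constraints are satisfied.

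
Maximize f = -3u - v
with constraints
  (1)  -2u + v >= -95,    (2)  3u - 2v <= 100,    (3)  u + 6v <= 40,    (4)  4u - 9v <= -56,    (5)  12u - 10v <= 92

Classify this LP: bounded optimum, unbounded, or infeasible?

unbounded

From the feasible point (8/11, 72/11), moving in the direction (-6, 1) keeps every constraint satisfied while f increases without bound.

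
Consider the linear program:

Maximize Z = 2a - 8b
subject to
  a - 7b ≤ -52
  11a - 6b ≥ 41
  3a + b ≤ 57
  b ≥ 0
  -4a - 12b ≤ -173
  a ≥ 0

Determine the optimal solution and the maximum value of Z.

a = 347/22, b = 213/22, maximum Z = -505/11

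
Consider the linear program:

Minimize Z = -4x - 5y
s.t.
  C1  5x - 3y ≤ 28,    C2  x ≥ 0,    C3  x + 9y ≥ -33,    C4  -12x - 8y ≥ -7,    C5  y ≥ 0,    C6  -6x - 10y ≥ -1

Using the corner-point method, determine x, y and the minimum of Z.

Vertices and Z = -4x - 5y:
  (0, 0) → Z = 0
  (0, 1/10) → Z = -1/2
  (1/6, 0) → Z = -2/3

x = 1/6, y = 0, minimum Z = -2/3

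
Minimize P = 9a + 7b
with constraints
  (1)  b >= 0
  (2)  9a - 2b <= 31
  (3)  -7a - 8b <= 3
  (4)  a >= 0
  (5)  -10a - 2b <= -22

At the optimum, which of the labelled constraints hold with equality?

(1) and (5)

Vertices and P = 9a + 7b:
  (31/9, 0) → P = 31
  (11/5, 0) → P = 99/5
  (0, 11) → P = 77
The feasible region is unbounded (it extends along (0, 1), (2, 9)), but P strictly increases along every unbounded feasible direction, so there is no improving ray and the minimum is attained at a vertex.

The minimum is at (11/5, 0). Substituting into each constraint, equality holds for (1) and (5); the remaining constraints have slack.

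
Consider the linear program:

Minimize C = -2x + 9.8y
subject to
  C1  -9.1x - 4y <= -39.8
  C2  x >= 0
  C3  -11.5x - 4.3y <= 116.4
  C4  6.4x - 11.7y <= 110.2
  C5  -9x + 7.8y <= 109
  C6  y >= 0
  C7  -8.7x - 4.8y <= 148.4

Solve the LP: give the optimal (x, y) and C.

Vertices and C = -2x + 9.8y:
  (0, 199/20) → C = 9751/100
  (398/91, 0) → C = -796/91
  (0, 545/39) → C = 5341/39
  (551/32, 0) → C = -551/16
The feasible region is unbounded (it extends along (117, 64), (13, 15)), but C strictly increases along every unbounded feasible direction, so there is no improving ray and the minimum is attained at a vertex.

The optimum lies where 6.4x - 11.7y = 110.2 and y = 0.
Solving simultaneously gives x = 551/32, y = 0.

x = 551/32, y = 0, minimum C = -551/16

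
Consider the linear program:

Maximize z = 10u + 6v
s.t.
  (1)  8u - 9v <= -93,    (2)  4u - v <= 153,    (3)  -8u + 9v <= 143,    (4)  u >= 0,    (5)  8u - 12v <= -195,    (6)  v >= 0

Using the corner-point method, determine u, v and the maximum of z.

u = 380/7, v = 449/7, maximum z = 6494/7

Extreme points and z = 10u + 6v:
  (105/2, 57) → z = 867
  (213/8, 34) → z = 1881/4
  (380/7, 449/7) → z = 6494/7
  (13/8, 52/3) → z = 481/4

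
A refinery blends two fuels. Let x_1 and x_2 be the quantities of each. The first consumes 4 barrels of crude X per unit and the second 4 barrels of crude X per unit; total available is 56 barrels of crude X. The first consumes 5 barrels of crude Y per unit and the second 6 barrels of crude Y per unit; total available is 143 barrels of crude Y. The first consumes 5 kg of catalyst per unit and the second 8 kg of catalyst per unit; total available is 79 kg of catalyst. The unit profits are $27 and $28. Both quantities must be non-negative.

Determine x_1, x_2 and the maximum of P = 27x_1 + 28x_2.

Feasible corners and P = 27x_1 + 28x_2:
  (0, 0) → P = 0
  (0, 79/8) → P = 553/2
  (14, 0) → P = 378
  (11, 3) → P = 381

The optimum lies where 4x_1 + 4x_2 = 56 and 5x_1 + 8x_2 = 79.
Solving simultaneously gives x_1 = 11, x_2 = 3.

x_1 = 11, x_2 = 3, maximum P = 381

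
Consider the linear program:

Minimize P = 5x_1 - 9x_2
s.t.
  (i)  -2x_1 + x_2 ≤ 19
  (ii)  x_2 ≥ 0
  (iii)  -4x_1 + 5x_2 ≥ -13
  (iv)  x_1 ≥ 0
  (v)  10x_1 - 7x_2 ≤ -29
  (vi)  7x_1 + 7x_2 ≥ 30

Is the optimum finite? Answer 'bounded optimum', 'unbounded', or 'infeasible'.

From the feasible point (0, 19), moving in the direction (1, 2) keeps every constraint satisfied while P decreases without bound.

unbounded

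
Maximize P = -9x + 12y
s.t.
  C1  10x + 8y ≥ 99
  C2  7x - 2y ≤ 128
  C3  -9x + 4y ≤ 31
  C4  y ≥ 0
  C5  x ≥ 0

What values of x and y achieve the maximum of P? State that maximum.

Corner points and P = -9x + 12y:
  (37/28, 1201/112) → P = 1635/14
  (99/10, 0) → P = -891/10
  (287/5, 1369/10) → P = 5631/5
  (128/7, 0) → P = -1152/7

x = 287/5, y = 1369/10, maximum P = 5631/5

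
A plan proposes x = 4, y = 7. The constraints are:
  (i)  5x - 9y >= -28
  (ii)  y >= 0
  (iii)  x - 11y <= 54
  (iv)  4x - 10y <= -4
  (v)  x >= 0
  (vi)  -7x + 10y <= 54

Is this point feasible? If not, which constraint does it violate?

not feasible — violates (i)

Constraint (i): 5x - 9y = -43, which is not ≥ -28. All other constraints are satisfied.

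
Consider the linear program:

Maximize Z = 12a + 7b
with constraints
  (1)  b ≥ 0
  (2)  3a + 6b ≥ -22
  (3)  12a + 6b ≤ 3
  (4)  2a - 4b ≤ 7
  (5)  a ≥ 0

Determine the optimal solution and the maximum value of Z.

At the optimal vertex, 12a + 6b = 3 and a = 0.
Solving simultaneously gives a = 0, b = 1/2.

a = 0, b = 1/2, maximum Z = 7/2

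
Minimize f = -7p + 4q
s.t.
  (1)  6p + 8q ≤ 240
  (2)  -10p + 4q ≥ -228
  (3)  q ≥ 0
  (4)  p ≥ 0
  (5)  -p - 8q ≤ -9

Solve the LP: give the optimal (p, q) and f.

Vertices and f = -7p + 4q:
  (348/13, 129/13) → f = -1920/13
  (0, 30) → f = 120
  (114/5, 0) → f = -798/5
  (9, 0) → f = -63
  (0, 9/8) → f = 9/2

At the optimal vertex, -10p + 4q = -228 and q = 0.
Solving simultaneously gives p = 114/5, q = 0.

p = 114/5, q = 0, minimum f = -798/5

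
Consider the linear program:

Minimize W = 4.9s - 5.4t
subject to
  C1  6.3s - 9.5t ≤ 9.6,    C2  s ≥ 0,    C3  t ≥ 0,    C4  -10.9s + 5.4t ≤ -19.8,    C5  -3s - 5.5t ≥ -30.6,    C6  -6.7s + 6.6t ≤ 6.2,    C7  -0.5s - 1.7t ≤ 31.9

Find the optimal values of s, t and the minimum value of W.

Feasible corners and W = 4.9s - 5.4t:
  (13626/6953, 2010/6953) → W = 279567/34765
  (2290/421, 5466/2105) → W = 132943/10525
  (18/5, 18/5) → W = -9/5

s = 3.6, t = 3.6, minimum W = -1.8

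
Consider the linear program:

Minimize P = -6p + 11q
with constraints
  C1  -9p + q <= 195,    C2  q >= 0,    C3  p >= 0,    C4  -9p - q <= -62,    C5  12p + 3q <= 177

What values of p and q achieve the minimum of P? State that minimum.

p = 59/4, q = 0, minimum P = -177/2

Corner points and P = -6p + 11q:
  (62/9, 0) → P = -124/3
  (59/4, 0) → P = -177/2
  (3/5, 283/5) → P = 619

The binding constraints are q = 0 and 12p + 3q = 177.
Solving simultaneously gives p = 59/4, q = 0.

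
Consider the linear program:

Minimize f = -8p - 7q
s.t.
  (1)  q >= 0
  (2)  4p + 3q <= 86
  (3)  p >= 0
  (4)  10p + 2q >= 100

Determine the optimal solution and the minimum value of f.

p = 64/11, q = 230/11, minimum f = -2122/11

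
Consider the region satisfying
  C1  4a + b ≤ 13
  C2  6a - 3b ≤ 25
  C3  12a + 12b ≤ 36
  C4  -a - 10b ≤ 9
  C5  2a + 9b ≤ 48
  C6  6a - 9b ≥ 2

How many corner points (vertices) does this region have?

Intersecting each pair of boundary lines and keeping only the points that satisfy every inequality leaves:
  (32/9, -11/9)
  (10/3, -1/3)
  (223/63, -79/63)
  (29/15, 16/15)
  (-61/69, -56/69)

5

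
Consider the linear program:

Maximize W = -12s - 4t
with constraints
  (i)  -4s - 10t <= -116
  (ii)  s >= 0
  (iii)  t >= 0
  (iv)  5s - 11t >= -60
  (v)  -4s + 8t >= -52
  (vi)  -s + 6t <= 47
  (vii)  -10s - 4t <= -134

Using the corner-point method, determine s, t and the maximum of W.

Feasible corners and W = -12s - 4t:
  (181/9, 32/9) → W = -2300/9
  (73/7, 52/7) → W = -1084/7
  (43, 15) → W = -576
  (77/8, 151/16) → W = -613/4

The optimum lies where -s + 6t = 47 and -10s - 4t = -134.
Solving simultaneously gives s = 77/8, t = 151/16.

s = 77/8, t = 151/16, maximum W = -613/4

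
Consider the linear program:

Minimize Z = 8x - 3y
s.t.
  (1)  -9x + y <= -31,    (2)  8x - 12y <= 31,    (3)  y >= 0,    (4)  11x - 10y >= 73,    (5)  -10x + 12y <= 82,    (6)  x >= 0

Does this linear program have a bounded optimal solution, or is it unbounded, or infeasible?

bounded optimum

Feasible corners and Z = 8x - 3y:
  (283/26, 243/52) → Z = 3799/52
  (53, 51) → Z = 271
The feasible region has finitely many vertices and no improving ray; the minimum is 3799/52 at (283/26, 243/52).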